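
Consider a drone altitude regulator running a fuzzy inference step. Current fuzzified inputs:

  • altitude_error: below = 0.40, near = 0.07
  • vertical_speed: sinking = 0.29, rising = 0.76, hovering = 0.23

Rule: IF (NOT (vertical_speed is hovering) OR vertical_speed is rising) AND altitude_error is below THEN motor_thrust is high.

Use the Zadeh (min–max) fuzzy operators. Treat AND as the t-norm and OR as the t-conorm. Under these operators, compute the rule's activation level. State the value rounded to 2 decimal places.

0.40

firing strength: (¬hovering=1−0.23=0.77 OR rising=0.76) = 0.77; AND[min(a, b)] with below=0.40 → w = 0.40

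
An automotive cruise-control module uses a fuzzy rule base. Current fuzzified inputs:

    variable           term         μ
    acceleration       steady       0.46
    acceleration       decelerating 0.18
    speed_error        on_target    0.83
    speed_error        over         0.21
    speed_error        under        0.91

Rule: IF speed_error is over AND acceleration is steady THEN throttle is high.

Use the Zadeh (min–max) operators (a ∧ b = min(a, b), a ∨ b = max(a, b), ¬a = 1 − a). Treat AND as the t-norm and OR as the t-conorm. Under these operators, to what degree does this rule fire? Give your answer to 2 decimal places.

firing strength: over=0.21, steady=0.46; AND[min(a, b)] → w = 0.21

0.21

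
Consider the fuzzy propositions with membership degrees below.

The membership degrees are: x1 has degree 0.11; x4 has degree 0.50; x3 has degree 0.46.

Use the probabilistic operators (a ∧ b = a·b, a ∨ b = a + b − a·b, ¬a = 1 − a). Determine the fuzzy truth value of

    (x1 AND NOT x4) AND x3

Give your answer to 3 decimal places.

NOT x4 = 1 − 0.5000 = 0.5000
x1 AND NOT x4 = a·b on (0.1100, 0.5000) = 0.0550
(x1 AND NOT x4) AND x3 = a·b on (0.0550, 0.4600) = 0.0253

0.025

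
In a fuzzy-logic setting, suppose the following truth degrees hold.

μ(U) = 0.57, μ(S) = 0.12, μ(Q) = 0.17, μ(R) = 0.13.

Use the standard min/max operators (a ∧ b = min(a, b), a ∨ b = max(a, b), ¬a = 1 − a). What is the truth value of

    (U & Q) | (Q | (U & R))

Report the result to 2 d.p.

0.17

U & Q = min(a, b) on (0.57, 0.17) = 0.17
U & R = min(a, b) on (0.57, 0.13) = 0.13
Q | (U & R) = max(a, b) on (0.17, 0.13) = 0.17
(U & Q) | (Q | (U & R)) = max(a, b) on (0.17, 0.17) = 0.17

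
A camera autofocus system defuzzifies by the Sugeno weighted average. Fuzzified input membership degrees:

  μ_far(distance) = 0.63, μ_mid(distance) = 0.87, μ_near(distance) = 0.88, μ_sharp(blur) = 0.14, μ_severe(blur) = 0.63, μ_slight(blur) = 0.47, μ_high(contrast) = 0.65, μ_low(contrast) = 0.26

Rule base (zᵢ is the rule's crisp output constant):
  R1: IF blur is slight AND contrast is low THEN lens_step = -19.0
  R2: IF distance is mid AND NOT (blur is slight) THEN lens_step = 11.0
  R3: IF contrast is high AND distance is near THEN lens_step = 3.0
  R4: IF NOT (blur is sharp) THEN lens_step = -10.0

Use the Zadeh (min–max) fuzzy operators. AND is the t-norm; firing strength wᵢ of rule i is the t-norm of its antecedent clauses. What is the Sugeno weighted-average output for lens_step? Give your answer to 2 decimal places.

R1 (z=-19.0): slight=0.47, low=0.26; AND[min(a, b)] → w = 0.26
R2 (z=11.0): mid=0.87, ¬slight=1−0.47=0.53; AND[min(a, b)] → w = 0.53
R3 (z=3.0): high=0.65, near=0.88; AND[min(a, b)] → w = 0.65
R4 (z=-10.0): ¬sharp=1−0.14=0.86 → w = 0.86
Weighted average = (0.26·-19.0 + 0.53·11.0 + 0.65·3.0 + 0.86·-10.0) / (0.26 + 0.53 + 0.65 + 0.86)
  = -5.7600 / 2.3000 = -2.50

-2.50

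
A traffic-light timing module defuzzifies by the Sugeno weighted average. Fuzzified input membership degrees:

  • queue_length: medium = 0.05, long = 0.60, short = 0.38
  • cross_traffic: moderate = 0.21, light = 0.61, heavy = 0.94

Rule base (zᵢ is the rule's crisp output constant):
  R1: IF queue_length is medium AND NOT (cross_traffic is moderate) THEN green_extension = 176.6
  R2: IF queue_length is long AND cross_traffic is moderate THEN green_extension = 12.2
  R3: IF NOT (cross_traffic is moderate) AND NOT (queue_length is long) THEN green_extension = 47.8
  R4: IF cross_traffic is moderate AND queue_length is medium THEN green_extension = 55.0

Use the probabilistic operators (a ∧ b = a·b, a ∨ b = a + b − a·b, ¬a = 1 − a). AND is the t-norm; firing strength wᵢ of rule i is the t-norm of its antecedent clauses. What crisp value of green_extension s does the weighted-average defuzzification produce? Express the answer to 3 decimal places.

R1 (z=176.6): medium=0.05, ¬moderate=1−0.21=0.79; AND[a·b] → w = 0.0395
R2 (z=12.2): long=0.60, moderate=0.21; AND[a·b] → w = 0.1260
R3 (z=47.8): ¬moderate=1−0.21=0.79, ¬long=1−0.60=0.40; AND[a·b] → w = 0.3160
R4 (z=55.0): moderate=0.21, medium=0.05; AND[a·b] → w = 0.0105
Weighted average = (0.0395·176.6 + 0.1260·12.2 + 0.3160·47.8 + 0.0105·55.0) / (0.0395 + 0.1260 + 0.3160 + 0.0105)
  = 24.1952 / 0.4920 = 49.177

49.177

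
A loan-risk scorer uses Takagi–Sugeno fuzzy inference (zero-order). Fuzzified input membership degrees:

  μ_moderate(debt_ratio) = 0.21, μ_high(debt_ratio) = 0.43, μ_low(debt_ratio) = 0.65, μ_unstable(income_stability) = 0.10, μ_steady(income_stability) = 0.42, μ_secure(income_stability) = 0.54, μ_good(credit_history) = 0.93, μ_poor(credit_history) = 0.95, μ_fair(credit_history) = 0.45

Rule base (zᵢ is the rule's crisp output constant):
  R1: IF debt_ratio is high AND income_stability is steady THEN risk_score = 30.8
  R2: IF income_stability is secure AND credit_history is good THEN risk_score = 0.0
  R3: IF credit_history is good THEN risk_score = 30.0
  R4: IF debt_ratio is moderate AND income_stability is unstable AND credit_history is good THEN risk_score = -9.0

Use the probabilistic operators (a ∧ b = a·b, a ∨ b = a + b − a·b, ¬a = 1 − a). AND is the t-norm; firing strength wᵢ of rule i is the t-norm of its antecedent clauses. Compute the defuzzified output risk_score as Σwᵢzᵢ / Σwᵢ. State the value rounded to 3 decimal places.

R1 (z=30.8): high=0.43, steady=0.42; AND[a·b] → w = 0.1806
R2 (z=0.0): secure=0.54, good=0.93; AND[a·b] → w = 0.5022
R3 (z=30.0): good=0.93 → w = 0.9300
R4 (z=-9.0): moderate=0.21, unstable=0.10, good=0.93; AND[a·b] → w = 0.0195
Weighted average = (0.1806·30.8 + 0.5022·0.0 + 0.9300·30.0 + 0.0195·-9.0) / (0.1806 + 0.5022 + 0.9300 + 0.0195)
  = 33.2867 / 1.6323 = 20.392

20.392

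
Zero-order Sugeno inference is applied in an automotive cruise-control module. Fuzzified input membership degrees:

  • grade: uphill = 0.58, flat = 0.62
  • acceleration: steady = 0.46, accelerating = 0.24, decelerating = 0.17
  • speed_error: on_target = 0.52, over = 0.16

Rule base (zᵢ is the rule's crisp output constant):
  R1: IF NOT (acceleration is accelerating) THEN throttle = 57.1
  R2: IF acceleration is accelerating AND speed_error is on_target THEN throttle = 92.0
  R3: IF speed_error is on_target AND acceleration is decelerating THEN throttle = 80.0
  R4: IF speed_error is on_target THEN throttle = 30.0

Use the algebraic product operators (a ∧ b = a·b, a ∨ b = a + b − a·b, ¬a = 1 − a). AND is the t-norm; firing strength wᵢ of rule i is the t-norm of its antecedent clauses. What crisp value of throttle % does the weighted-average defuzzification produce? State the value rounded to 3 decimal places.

51.935

R1 (z=57.1): ¬accelerating=1−0.24=0.76 → w = 0.7600
R2 (z=92.0): accelerating=0.24, on_target=0.52; AND[a·b] → w = 0.1248
R3 (z=80.0): on_target=0.52, decelerating=0.17; AND[a·b] → w = 0.0884
R4 (z=30.0): on_target=0.52 → w = 0.5200
Weighted average = (0.7600·57.1 + 0.1248·92.0 + 0.0884·80.0 + 0.5200·30.0) / (0.7600 + 0.1248 + 0.0884 + 0.5200)
  = 77.5496 / 1.4932 = 51.935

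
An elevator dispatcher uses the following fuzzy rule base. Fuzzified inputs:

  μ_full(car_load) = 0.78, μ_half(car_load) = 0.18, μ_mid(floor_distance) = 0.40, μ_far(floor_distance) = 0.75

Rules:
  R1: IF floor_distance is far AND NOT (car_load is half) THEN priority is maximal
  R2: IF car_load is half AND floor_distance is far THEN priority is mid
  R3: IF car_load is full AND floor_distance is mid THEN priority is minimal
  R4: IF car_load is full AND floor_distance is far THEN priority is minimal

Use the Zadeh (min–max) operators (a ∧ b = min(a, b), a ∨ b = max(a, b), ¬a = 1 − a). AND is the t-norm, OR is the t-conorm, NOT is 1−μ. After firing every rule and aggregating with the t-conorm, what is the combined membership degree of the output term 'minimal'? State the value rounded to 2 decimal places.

0.75

R1: far=0.75, ¬half=1−0.18=0.82; AND[min(a, b)] → w = 0.75
R2: half=0.18, far=0.75; AND[min(a, b)] → w = 0.18
R3: full=0.78, mid=0.40; AND[min(a, b)] → w = 0.40
R4: full=0.78, far=0.75; AND[min(a, b)] → w = 0.75
Rules with consequent 'minimal': {R3, R4} → strengths 0.40, 0.75
Aggregate via t-conorm [max(a, b)]: 0.75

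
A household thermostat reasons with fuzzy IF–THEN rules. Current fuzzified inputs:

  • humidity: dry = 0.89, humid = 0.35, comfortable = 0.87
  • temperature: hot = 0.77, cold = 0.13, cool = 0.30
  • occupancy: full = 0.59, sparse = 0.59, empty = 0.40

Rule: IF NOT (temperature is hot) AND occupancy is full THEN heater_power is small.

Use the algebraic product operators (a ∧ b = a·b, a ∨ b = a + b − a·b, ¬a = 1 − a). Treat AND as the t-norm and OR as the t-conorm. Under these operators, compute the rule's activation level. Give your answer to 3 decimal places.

0.136

firing strength: ¬hot=1−0.77=0.23, full=0.59; AND[a·b] → w = 0.1357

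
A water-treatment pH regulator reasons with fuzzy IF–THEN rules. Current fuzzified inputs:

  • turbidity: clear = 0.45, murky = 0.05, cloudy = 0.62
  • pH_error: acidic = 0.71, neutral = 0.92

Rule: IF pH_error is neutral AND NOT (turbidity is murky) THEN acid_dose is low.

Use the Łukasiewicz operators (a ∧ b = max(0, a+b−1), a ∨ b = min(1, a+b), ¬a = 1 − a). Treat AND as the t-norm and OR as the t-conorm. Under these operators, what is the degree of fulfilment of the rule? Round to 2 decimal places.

firing strength: neutral=0.92, ¬murky=1−0.05=0.95; AND[max(0, a+b−1)] → w = 0.87

0.87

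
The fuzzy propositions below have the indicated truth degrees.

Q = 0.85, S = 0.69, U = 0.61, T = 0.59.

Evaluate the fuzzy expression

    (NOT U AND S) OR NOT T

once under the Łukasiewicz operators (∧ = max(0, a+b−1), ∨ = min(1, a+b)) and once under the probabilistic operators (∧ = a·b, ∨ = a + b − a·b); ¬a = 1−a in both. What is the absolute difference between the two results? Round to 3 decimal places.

0.079

Under Łukasiewicz:
  NOT U = 1 − 0.61 = 0.39
  NOT U AND S = max(0, a+b−1) on (0.39, 0.69) = 0.08
  NOT T = 1 − 0.59 = 0.41
  (NOT U AND S) OR NOT T = min(1, a+b) on (0.08, 0.41) = 0.49
  → value = 0.4900
Under probabilistic:
  NOT U = 1 − 0.6100 = 0.3900
  NOT U AND S = a·b on (0.3900, 0.6900) = 0.2691
  NOT T = 1 − 0.5900 = 0.4100
  (NOT U AND S) OR NOT T = a + b − a·b on (0.2691, 0.4100) = 0.5688
  → value = 0.5688
|0.4900 − 0.5688| = 0.079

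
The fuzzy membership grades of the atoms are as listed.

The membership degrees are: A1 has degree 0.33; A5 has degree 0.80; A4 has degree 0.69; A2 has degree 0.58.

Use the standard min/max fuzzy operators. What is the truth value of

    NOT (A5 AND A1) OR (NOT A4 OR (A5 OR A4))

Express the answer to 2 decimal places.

0.80

A5 AND A1 = min(a, b) on (0.80, 0.33) = 0.33
NOT (A5 AND A1) = 1 − 0.33 = 0.67
NOT A4 = 1 − 0.69 = 0.31
A5 OR A4 = max(a, b) on (0.80, 0.69) = 0.80
NOT A4 OR (A5 OR A4) = max(a, b) on (0.31, 0.80) = 0.80
NOT (A5 AND A1) OR (NOT A4 OR (A5 OR A4)) = max(a, b) on (0.67, 0.80) = 0.80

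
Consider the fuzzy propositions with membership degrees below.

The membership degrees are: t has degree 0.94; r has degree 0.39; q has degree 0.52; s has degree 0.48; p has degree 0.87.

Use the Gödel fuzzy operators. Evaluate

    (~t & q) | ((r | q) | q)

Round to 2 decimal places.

~t = 1 − 0.94 = 0.06
~t & q = min(a, b) on (0.06, 0.52) = 0.06
r | q = max(a, b) on (0.39, 0.52) = 0.52
(r | q) | q = max(a, b) on (0.52, 0.52) = 0.52
(~t & q) | ((r | q) | q) = max(a, b) on (0.06, 0.52) = 0.52

0.52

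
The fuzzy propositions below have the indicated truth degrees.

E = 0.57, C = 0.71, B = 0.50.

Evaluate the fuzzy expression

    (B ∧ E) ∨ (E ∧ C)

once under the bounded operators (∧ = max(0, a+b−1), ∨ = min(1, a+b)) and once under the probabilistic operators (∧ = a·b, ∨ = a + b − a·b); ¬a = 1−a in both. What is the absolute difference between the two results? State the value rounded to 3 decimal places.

Under bounded:
  B ∧ E = max(0, a+b−1) on (0.50, 0.57) = 0.07
  E ∧ C = max(0, a+b−1) on (0.57, 0.71) = 0.28
  (B ∧ E) ∨ (E ∧ C) = min(1, a+b) on (0.07, 0.28) = 0.35
  → value = 0.3500
Under probabilistic:
  B ∧ E = a·b on (0.5000, 0.5700) = 0.2850
  E ∧ C = a·b on (0.5700, 0.7100) = 0.4047
  (B ∧ E) ∨ (E ∧ C) = a + b − a·b on (0.2850, 0.4047) = 0.5744
  → value = 0.5744
|0.3500 − 0.5744| = 0.224

0.224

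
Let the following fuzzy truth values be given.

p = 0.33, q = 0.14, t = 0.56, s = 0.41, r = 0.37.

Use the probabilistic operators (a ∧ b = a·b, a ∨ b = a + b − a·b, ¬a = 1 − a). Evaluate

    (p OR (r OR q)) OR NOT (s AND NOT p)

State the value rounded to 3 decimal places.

0.900

r OR q = a + b − a·b on (0.3700, 0.1400) = 0.4582
p OR (r OR q) = a + b − a·b on (0.3300, 0.4582) = 0.6370
NOT p = 1 − 0.3300 = 0.6700
s AND NOT p = a·b on (0.4100, 0.6700) = 0.2747
NOT (s AND NOT p) = 1 − 0.2747 = 0.7253
(p OR (r OR q)) OR NOT (s AND NOT p) = a + b − a·b on (0.6370, 0.7253) = 0.9003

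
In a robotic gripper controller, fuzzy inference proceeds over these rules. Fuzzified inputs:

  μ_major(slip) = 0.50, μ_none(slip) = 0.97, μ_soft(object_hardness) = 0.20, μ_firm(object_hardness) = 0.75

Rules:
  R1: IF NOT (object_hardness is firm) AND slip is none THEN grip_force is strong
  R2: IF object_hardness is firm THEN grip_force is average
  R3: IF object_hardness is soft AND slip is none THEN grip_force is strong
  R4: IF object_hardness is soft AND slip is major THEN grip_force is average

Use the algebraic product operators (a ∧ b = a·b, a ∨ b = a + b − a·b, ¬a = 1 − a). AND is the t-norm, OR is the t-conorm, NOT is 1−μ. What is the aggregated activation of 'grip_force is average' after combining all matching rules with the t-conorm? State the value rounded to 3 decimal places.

R1: ¬firm=1−0.75=0.25, none=0.97; AND[a·b] → w = 0.2425
R2: firm=0.75 → w = 0.7500
R3: soft=0.20, none=0.97; AND[a·b] → w = 0.1940
R4: soft=0.20, major=0.50; AND[a·b] → w = 0.1000
Rules with consequent 'average': {R2, R4} → strengths 0.7500, 0.1000
Aggregate via t-conorm [a + b − a·b]: 0.7750

0.775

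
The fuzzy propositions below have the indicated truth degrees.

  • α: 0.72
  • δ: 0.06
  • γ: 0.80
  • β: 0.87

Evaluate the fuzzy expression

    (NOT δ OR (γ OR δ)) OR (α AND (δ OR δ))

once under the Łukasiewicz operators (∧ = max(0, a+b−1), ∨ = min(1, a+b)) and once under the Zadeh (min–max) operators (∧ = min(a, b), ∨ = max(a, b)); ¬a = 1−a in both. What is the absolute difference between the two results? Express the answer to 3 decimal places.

Under Łukasiewicz:
  NOT δ = 1 − 0.06 = 0.94
  γ OR δ = min(1, a+b) on (0.80, 0.06) = 0.86
  NOT δ OR (γ OR δ) = min(1, a+b) on (0.94, 0.86) = 1.00
  δ OR δ = min(1, a+b) on (0.06, 0.06) = 0.12
  α AND (δ OR δ) = max(0, a+b−1) on (0.72, 0.12) = 0.00
  (NOT δ OR (γ OR δ)) OR (α AND (δ OR δ)) = min(1, a+b) on (1.00, 0.00) = 1.00
  → value = 1.0000
Under Zadeh (min–max):
  NOT δ = 1 − 0.06 = 0.94
  γ OR δ = max(a, b) on (0.80, 0.06) = 0.80
  NOT δ OR (γ OR δ) = max(a, b) on (0.94, 0.80) = 0.94
  δ OR δ = max(a, b) on (0.06, 0.06) = 0.06
  α AND (δ OR δ) = min(a, b) on (0.72, 0.06) = 0.06
  (NOT δ OR (γ OR δ)) OR (α AND (δ OR δ)) = max(a, b) on (0.94, 0.06) = 0.94
  → value = 0.9400
|1.0000 − 0.9400| = 0.060

0.060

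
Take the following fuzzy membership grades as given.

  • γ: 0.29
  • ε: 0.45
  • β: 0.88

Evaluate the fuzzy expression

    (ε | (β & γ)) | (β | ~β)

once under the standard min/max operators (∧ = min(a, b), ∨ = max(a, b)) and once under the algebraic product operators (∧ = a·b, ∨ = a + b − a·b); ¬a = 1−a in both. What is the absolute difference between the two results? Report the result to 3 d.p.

Under standard min/max:
  β & γ = min(a, b) on (0.88, 0.29) = 0.29
  ε | (β & γ) = max(a, b) on (0.45, 0.29) = 0.45
  ~β = 1 − 0.88 = 0.12
  β | ~β = max(a, b) on (0.88, 0.12) = 0.88
  (ε | (β & γ)) | (β | ~β) = max(a, b) on (0.45, 0.88) = 0.88
  → value = 0.8800
Under algebraic product:
  β & γ = a·b on (0.8800, 0.2900) = 0.2552
  ε | (β & γ) = a + b − a·b on (0.4500, 0.2552) = 0.5904
  ~β = 1 − 0.8800 = 0.1200
  β | ~β = a + b − a·b on (0.8800, 0.1200) = 0.8944
  (ε | (β & γ)) | (β | ~β) = a + b − a·b on (0.5904, 0.8944) = 0.9567
  → value = 0.9567
|0.8800 − 0.9567| = 0.077

0.077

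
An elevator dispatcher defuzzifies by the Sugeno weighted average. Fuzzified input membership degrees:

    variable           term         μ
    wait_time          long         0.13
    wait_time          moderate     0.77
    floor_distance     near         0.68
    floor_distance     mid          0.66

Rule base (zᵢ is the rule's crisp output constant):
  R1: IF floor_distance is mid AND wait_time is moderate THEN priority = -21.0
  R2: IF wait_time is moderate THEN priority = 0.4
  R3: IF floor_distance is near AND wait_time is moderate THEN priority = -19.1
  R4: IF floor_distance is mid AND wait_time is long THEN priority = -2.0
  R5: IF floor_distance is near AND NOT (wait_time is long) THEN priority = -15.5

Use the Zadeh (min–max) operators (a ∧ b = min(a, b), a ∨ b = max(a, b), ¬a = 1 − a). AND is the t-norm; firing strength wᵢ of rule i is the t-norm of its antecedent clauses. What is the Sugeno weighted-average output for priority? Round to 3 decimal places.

-12.788

R1 (z=-21.0): mid=0.66, moderate=0.77; AND[min(a, b)] → w = 0.66
R2 (z=0.4): moderate=0.77 → w = 0.77
R3 (z=-19.1): near=0.68, moderate=0.77; AND[min(a, b)] → w = 0.68
R4 (z=-2.0): mid=0.66, long=0.13; AND[min(a, b)] → w = 0.13
R5 (z=-15.5): near=0.68, ¬long=1−0.13=0.87; AND[min(a, b)] → w = 0.68
Weighted average = (0.66·-21.0 + 0.77·0.4 + 0.68·-19.1 + 0.13·-2.0 + 0.68·-15.5) / (0.66 + 0.77 + 0.68 + 0.13 + 0.68)
  = -37.3400 / 2.9200 = -12.788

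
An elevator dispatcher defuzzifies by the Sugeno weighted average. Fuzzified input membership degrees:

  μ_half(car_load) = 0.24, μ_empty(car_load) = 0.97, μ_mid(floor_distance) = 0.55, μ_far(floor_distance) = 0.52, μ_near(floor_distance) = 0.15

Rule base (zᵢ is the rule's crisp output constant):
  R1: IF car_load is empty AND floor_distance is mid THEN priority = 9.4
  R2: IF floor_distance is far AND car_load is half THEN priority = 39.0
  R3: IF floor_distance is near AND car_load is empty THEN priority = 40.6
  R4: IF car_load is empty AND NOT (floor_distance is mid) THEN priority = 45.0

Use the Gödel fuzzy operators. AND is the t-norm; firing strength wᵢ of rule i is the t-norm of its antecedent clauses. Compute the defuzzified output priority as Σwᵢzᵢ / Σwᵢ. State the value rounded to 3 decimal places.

R1 (z=9.4): empty=0.97, mid=0.55; AND[min(a, b)] → w = 0.55
R2 (z=39.0): far=0.52, half=0.24; AND[min(a, b)] → w = 0.24
R3 (z=40.6): near=0.15, empty=0.97; AND[min(a, b)] → w = 0.15
R4 (z=45.0): empty=0.97, ¬mid=1−0.55=0.45; AND[min(a, b)] → w = 0.45
Weighted average = (0.55·9.4 + 0.24·39.0 + 0.15·40.6 + 0.45·45.0) / (0.55 + 0.24 + 0.15 + 0.45)
  = 40.8700 / 1.3900 = 29.403

29.403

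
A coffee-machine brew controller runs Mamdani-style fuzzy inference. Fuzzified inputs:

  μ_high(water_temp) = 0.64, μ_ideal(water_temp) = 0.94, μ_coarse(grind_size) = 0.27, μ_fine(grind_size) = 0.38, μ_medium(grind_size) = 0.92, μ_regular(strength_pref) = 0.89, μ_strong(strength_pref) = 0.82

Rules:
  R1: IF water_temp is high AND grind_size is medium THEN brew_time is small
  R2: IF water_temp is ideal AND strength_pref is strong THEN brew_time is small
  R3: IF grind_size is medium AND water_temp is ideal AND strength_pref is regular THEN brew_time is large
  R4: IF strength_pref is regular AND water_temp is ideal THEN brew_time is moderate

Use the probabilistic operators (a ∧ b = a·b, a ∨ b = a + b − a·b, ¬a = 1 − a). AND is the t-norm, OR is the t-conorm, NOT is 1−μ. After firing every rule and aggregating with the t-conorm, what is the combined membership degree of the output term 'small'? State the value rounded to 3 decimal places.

R1: high=0.64, medium=0.92; AND[a·b] → w = 0.5888
R2: ideal=0.94, strong=0.82; AND[a·b] → w = 0.7708
R3: medium=0.92, ideal=0.94, regular=0.89; AND[a·b] → w = 0.7697
R4: regular=0.89, ideal=0.94; AND[a·b] → w = 0.8366
Rules with consequent 'small': {R1, R2} → strengths 0.5888, 0.7708
Aggregate via t-conorm [a + b − a·b]: 0.9058

0.906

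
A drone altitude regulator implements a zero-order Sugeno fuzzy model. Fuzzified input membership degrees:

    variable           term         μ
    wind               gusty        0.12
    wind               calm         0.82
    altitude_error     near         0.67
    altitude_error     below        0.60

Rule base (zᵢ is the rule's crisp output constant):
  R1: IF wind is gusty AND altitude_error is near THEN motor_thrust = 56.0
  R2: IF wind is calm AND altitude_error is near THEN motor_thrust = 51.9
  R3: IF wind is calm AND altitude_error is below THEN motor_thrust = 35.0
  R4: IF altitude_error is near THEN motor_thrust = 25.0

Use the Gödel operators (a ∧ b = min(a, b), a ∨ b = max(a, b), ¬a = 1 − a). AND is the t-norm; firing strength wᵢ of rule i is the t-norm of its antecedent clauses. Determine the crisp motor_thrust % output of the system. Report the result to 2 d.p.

R1 (z=56.0): gusty=0.12, near=0.67; AND[min(a, b)] → w = 0.12
R2 (z=51.9): calm=0.82, near=0.67; AND[min(a, b)] → w = 0.67
R3 (z=35.0): calm=0.82, below=0.60; AND[min(a, b)] → w = 0.60
R4 (z=25.0): near=0.67 → w = 0.67
Weighted average = (0.12·56.0 + 0.67·51.9 + 0.60·35.0 + 0.67·25.0) / (0.12 + 0.67 + 0.60 + 0.67)
  = 79.2430 / 2.0600 = 38.47

38.47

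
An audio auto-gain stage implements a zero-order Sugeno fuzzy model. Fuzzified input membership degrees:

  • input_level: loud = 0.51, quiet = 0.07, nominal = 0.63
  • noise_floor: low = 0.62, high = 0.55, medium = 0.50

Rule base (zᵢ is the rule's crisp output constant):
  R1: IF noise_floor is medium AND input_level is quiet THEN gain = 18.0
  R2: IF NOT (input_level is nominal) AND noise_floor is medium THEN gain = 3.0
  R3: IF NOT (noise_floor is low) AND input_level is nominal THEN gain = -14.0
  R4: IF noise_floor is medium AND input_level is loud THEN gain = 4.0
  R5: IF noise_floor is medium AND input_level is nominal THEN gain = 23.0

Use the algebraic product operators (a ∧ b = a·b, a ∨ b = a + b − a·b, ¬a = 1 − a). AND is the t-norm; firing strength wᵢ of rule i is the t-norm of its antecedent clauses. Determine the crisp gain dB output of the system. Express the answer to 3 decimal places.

5.924

R1 (z=18.0): medium=0.50, quiet=0.07; AND[a·b] → w = 0.0350
R2 (z=3.0): ¬nominal=1−0.63=0.37, medium=0.50; AND[a·b] → w = 0.1850
R3 (z=-14.0): ¬low=1−0.62=0.38, nominal=0.63; AND[a·b] → w = 0.2394
R4 (z=4.0): medium=0.50, loud=0.51; AND[a·b] → w = 0.2550
R5 (z=23.0): medium=0.50, nominal=0.63; AND[a·b] → w = 0.3150
Weighted average = (0.0350·18.0 + 0.1850·3.0 + 0.2394·-14.0 + 0.2550·4.0 + 0.3150·23.0) / (0.0350 + 0.1850 + 0.2394 + 0.2550 + 0.3150)
  = 6.0984 / 1.0294 = 5.924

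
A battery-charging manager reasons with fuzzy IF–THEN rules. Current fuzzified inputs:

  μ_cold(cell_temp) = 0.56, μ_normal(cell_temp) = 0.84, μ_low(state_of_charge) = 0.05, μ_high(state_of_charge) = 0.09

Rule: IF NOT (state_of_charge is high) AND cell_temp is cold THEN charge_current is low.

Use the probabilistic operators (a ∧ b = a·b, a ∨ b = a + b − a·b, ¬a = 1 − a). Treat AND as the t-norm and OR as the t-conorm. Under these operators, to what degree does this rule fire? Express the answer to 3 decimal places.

firing strength: ¬high=1−0.09=0.91, cold=0.56; AND[a·b] → w = 0.5096

0.510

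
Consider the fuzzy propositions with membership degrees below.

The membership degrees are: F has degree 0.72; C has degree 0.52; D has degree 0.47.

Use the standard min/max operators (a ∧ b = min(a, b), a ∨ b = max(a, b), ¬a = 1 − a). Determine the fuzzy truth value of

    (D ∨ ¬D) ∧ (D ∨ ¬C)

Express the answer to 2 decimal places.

0.48

¬D = 1 − 0.47 = 0.53
D ∨ ¬D = max(a, b) on (0.47, 0.53) = 0.53
¬C = 1 − 0.52 = 0.48
D ∨ ¬C = max(a, b) on (0.47, 0.48) = 0.48
(D ∨ ¬D) ∧ (D ∨ ¬C) = min(a, b) on (0.53, 0.48) = 0.48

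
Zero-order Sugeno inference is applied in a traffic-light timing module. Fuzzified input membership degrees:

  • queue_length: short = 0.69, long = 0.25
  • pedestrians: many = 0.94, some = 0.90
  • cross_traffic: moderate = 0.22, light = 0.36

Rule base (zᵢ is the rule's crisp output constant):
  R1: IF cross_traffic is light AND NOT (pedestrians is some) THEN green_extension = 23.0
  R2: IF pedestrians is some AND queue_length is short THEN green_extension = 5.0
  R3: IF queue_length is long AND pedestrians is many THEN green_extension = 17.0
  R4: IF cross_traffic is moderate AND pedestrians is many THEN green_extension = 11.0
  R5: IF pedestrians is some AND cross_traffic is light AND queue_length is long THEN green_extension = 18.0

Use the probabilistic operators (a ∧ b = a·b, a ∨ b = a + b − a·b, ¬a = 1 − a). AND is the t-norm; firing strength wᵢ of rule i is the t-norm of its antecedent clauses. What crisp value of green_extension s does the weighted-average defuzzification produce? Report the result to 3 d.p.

R1 (z=23.0): light=0.36, ¬some=1−0.90=0.10; AND[a·b] → w = 0.0360
R2 (z=5.0): some=0.90, short=0.69; AND[a·b] → w = 0.6210
R3 (z=17.0): long=0.25, many=0.94; AND[a·b] → w = 0.2350
R4 (z=11.0): moderate=0.22, many=0.94; AND[a·b] → w = 0.2068
R5 (z=18.0): some=0.90, light=0.36, long=0.25; AND[a·b] → w = 0.0810
Weighted average = (0.0360·23.0 + 0.6210·5.0 + 0.2350·17.0 + 0.2068·11.0 + 0.0810·18.0) / (0.0360 + 0.6210 + 0.2350 + 0.2068 + 0.0810)
  = 11.6608 / 1.1798 = 9.884

9.884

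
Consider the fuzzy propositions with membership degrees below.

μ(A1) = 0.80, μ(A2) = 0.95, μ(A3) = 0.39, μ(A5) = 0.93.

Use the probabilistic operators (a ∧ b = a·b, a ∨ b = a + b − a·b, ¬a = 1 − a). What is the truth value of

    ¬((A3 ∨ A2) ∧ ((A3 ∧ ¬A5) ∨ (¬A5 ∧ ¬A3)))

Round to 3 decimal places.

0.933

A3 ∨ A2 = a + b − a·b on (0.3900, 0.9500) = 0.9695
¬A5 = 1 − 0.9300 = 0.0700
A3 ∧ ¬A5 = a·b on (0.3900, 0.0700) = 0.0273
¬A5 = 1 − 0.9300 = 0.0700
¬A3 = 1 − 0.3900 = 0.6100
¬A5 ∧ ¬A3 = a·b on (0.0700, 0.6100) = 0.0427
(A3 ∧ ¬A5) ∨ (¬A5 ∧ ¬A3) = a + b − a·b on (0.0273, 0.0427) = 0.0688
(A3 ∨ A2) ∧ ((A3 ∧ ¬A5) ∨ (¬A5 ∧ ¬A3)) = a·b on (0.9695, 0.0688) = 0.0667
¬((A3 ∨ A2) ∧ ((A3 ∧ ¬A5) ∨ (¬A5 ∧ ¬A3))) = 1 − 0.0667 = 0.9333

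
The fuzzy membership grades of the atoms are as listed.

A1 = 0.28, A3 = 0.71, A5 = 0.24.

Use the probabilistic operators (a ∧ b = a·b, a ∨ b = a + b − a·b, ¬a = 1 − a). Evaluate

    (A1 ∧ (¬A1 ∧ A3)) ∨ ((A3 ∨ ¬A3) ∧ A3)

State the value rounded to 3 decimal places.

0.626

¬A1 = 1 − 0.2800 = 0.7200
¬A1 ∧ A3 = a·b on (0.7200, 0.7100) = 0.5112
A1 ∧ (¬A1 ∧ A3) = a·b on (0.2800, 0.5112) = 0.1431
¬A3 = 1 − 0.7100 = 0.2900
A3 ∨ ¬A3 = a + b − a·b on (0.7100, 0.2900) = 0.7941
(A3 ∨ ¬A3) ∧ A3 = a·b on (0.7941, 0.7100) = 0.5638
(A1 ∧ (¬A1 ∧ A3)) ∨ ((A3 ∨ ¬A3) ∧ A3) = a + b − a·b on (0.1431, 0.5638) = 0.6262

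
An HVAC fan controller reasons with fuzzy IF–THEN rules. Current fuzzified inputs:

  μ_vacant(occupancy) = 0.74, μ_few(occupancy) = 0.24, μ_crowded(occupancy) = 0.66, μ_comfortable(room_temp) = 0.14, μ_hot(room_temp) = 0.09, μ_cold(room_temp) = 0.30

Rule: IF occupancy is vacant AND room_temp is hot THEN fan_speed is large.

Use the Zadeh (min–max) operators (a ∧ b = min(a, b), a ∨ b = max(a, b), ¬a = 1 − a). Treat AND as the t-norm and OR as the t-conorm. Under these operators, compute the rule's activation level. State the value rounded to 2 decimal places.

0.09

firing strength: vacant=0.74, hot=0.09; AND[min(a, b)] → w = 0.09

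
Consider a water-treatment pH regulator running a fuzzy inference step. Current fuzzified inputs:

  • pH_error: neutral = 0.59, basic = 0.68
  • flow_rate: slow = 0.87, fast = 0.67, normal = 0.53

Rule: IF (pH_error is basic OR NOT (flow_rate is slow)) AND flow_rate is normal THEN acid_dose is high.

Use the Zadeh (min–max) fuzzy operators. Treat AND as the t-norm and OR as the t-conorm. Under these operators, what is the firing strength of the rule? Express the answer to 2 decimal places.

0.53

firing strength: (basic=0.68 OR ¬slow=1−0.87=0.13) = 0.68; AND[min(a, b)] with normal=0.53 → w = 0.53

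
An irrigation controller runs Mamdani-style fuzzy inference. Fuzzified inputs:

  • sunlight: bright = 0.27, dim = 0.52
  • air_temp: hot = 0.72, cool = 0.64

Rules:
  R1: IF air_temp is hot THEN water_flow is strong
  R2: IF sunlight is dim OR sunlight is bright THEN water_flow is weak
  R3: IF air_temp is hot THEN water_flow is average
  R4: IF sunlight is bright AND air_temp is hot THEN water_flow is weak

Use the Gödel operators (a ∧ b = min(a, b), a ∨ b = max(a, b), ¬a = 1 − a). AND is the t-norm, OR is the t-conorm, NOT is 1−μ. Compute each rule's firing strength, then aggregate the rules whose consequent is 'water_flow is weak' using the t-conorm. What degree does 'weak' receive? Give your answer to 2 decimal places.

R1: hot=0.72 → w = 0.72
R2: dim=0.52, bright=0.27; OR[max(a, b)] → w = 0.52
R3: hot=0.72 → w = 0.72
R4: bright=0.27, hot=0.72; AND[min(a, b)] → w = 0.27
Rules with consequent 'weak': {R2, R4} → strengths 0.52, 0.27
Aggregate via t-conorm [max(a, b)]: 0.52

0.52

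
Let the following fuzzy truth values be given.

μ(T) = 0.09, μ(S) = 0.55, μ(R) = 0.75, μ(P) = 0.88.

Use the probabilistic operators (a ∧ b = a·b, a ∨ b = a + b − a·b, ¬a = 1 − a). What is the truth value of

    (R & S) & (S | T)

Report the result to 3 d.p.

0.244

R & S = a·b on (0.7500, 0.5500) = 0.4125
S | T = a + b − a·b on (0.5500, 0.0900) = 0.5905
(R & S) & (S | T) = a·b on (0.4125, 0.5905) = 0.2436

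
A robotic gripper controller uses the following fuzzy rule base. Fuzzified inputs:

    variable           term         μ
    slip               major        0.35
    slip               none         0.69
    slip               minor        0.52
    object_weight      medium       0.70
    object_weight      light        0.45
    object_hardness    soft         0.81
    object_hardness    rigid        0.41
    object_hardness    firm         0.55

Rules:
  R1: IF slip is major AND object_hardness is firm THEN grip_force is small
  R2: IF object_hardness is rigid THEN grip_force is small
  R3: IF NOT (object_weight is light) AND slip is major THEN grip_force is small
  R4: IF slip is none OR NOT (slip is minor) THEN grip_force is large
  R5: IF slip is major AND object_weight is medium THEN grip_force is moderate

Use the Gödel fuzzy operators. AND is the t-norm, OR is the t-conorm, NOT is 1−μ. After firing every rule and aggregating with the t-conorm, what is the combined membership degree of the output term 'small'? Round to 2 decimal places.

R1: major=0.35, firm=0.55; AND[min(a, b)] → w = 0.35
R2: rigid=0.41 → w = 0.41
R3: ¬light=1−0.45=0.55, major=0.35; AND[min(a, b)] → w = 0.35
R4: none=0.69, ¬minor=1−0.52=0.48; OR[max(a, b)] → w = 0.69
R5: major=0.35, medium=0.70; AND[min(a, b)] → w = 0.35
Rules with consequent 'small': {R1, R2, R3} → strengths 0.35, 0.41, 0.35
Aggregate via t-conorm [max(a, b)]: 0.41

0.41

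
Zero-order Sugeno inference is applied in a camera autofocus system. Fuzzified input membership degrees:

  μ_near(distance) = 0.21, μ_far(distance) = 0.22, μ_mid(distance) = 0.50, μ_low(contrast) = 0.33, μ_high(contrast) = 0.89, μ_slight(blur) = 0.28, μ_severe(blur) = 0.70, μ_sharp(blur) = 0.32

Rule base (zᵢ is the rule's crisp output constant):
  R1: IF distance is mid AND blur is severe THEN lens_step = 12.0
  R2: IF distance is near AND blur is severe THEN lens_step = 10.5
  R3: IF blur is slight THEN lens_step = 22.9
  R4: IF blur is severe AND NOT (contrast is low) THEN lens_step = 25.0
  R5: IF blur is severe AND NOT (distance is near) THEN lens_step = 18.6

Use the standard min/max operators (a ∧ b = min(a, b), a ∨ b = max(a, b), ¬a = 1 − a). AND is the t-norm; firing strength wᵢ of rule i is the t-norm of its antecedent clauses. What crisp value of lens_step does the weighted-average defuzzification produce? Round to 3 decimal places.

18.808

R1 (z=12.0): mid=0.50, severe=0.70; AND[min(a, b)] → w = 0.50
R2 (z=10.5): near=0.21, severe=0.70; AND[min(a, b)] → w = 0.21
R3 (z=22.9): slight=0.28 → w = 0.28
R4 (z=25.0): severe=0.70, ¬low=1−0.33=0.67; AND[min(a, b)] → w = 0.67
R5 (z=18.6): severe=0.70, ¬near=1−0.21=0.79; AND[min(a, b)] → w = 0.70
Weighted average = (0.50·12.0 + 0.21·10.5 + 0.28·22.9 + 0.67·25.0 + 0.70·18.6) / (0.50 + 0.21 + 0.28 + 0.67 + 0.70)
  = 44.3870 / 2.3600 = 18.808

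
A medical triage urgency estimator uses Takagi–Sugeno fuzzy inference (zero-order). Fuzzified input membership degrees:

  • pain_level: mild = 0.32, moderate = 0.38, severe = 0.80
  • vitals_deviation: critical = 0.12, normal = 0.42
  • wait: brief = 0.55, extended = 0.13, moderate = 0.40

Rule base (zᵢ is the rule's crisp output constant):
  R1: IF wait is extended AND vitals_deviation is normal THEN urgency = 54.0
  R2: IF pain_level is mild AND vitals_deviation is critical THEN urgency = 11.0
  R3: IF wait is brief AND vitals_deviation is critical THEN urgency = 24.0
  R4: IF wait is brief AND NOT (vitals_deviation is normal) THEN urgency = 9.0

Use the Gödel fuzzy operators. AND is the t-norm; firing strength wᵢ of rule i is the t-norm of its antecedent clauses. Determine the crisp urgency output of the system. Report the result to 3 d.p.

R1 (z=54.0): extended=0.13, normal=0.42; AND[min(a, b)] → w = 0.13
R2 (z=11.0): mild=0.32, critical=0.12; AND[min(a, b)] → w = 0.12
R3 (z=24.0): brief=0.55, critical=0.12; AND[min(a, b)] → w = 0.12
R4 (z=9.0): brief=0.55, ¬normal=1−0.42=0.58; AND[min(a, b)] → w = 0.55
Weighted average = (0.13·54.0 + 0.12·11.0 + 0.12·24.0 + 0.55·9.0) / (0.13 + 0.12 + 0.12 + 0.55)
  = 16.1700 / 0.9200 = 17.576

17.576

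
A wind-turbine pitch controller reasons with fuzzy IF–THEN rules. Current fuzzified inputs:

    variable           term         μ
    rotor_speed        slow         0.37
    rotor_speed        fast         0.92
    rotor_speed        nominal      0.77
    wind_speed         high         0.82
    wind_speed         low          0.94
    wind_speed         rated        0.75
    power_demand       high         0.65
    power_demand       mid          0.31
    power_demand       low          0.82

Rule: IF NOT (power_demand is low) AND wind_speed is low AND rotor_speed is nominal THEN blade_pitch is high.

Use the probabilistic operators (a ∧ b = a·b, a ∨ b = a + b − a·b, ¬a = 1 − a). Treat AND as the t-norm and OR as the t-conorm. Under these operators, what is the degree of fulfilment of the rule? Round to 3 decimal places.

0.130

firing strength: ¬low=1−0.82=0.18, low=0.94, nominal=0.77; AND[a·b] → w = 0.1303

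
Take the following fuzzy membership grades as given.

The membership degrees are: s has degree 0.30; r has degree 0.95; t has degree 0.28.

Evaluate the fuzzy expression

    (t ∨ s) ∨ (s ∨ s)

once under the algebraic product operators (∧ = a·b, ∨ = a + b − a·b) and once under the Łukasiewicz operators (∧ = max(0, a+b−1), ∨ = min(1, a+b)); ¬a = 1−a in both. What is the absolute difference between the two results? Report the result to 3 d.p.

Under algebraic product:
  t ∨ s = a + b − a·b on (0.2800, 0.3000) = 0.4960
  s ∨ s = a + b − a·b on (0.3000, 0.3000) = 0.5100
  (t ∨ s) ∨ (s ∨ s) = a + b − a·b on (0.4960, 0.5100) = 0.7530
  → value = 0.7530
Under Łukasiewicz:
  t ∨ s = min(1, a+b) on (0.28, 0.30) = 0.58
  s ∨ s = min(1, a+b) on (0.30, 0.30) = 0.60
  (t ∨ s) ∨ (s ∨ s) = min(1, a+b) on (0.58, 0.60) = 1.00
  → value = 1.0000
|0.7530 − 1.0000| = 0.247

0.247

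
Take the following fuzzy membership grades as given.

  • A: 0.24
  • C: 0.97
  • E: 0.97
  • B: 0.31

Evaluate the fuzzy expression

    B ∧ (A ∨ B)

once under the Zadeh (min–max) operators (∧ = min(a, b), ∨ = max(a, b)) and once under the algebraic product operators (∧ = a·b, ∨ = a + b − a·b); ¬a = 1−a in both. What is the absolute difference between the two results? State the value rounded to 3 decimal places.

0.163

Under Zadeh (min–max):
  A ∨ B = max(a, b) on (0.24, 0.31) = 0.31
  B ∧ (A ∨ B) = min(a, b) on (0.31, 0.31) = 0.31
  → value = 0.3100
Under algebraic product:
  A ∨ B = a + b − a·b on (0.2400, 0.3100) = 0.4756
  B ∧ (A ∨ B) = a·b on (0.3100, 0.4756) = 0.1474
  → value = 0.1474
|0.3100 − 0.1474| = 0.163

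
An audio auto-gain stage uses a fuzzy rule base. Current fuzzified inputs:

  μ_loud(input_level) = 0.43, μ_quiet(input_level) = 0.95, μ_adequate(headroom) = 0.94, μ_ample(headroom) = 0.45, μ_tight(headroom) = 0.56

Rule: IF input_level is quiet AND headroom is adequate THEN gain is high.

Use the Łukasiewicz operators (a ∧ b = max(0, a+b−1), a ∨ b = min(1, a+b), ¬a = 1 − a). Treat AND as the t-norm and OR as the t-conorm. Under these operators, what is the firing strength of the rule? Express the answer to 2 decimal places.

0.89

firing strength: quiet=0.95, adequate=0.94; AND[max(0, a+b−1)] → w = 0.89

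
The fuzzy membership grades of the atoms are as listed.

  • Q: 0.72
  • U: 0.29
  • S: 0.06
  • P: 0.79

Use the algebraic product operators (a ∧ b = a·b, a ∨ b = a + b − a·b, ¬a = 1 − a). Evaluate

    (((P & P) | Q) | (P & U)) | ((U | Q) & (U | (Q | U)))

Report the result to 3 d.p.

0.975

P & P = a·b on (0.7900, 0.7900) = 0.6241
(P & P) | Q = a + b − a·b on (0.6241, 0.7200) = 0.8947
P & U = a·b on (0.7900, 0.2900) = 0.2291
((P & P) | Q) | (P & U) = a + b − a·b on (0.8947, 0.2291) = 0.9189
U | Q = a + b − a·b on (0.2900, 0.7200) = 0.8012
Q | U = a + b − a·b on (0.7200, 0.2900) = 0.8012
U | (Q | U) = a + b − a·b on (0.2900, 0.8012) = 0.8589
(U | Q) & (U | (Q | U)) = a·b on (0.8012, 0.8589) = 0.6881
(((P & P) | Q) | (P & U)) | ((U | Q) & (U | (Q | U))) = a + b − a·b on (0.9189, 0.6881) = 0.9747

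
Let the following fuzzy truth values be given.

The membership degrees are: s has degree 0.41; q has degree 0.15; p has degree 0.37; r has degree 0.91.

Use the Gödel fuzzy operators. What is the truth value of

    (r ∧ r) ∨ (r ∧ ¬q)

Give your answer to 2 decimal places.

r ∧ r = min(a, b) on (0.91, 0.91) = 0.91
¬q = 1 − 0.15 = 0.85
r ∧ ¬q = min(a, b) on (0.91, 0.85) = 0.85
(r ∧ r) ∨ (r ∧ ¬q) = max(a, b) on (0.91, 0.85) = 0.91

0.91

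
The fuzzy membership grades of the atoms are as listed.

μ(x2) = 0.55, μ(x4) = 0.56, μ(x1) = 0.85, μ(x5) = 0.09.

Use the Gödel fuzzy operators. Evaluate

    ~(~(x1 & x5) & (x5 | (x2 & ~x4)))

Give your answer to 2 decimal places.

x1 & x5 = min(a, b) on (0.85, 0.09) = 0.09
~(x1 & x5) = 1 − 0.09 = 0.91
~x4 = 1 − 0.56 = 0.44
x2 & ~x4 = min(a, b) on (0.55, 0.44) = 0.44
x5 | (x2 & ~x4) = max(a, b) on (0.09, 0.44) = 0.44
~(x1 & x5) & (x5 | (x2 & ~x4)) = min(a, b) on (0.91, 0.44) = 0.44
~(~(x1 & x5) & (x5 | (x2 & ~x4))) = 1 − 0.44 = 0.56

0.56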